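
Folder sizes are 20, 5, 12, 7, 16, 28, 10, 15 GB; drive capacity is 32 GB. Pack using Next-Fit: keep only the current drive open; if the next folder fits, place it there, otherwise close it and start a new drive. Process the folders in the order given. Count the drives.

5 drives

20 GB → drive 1 (remaining 12 GB)
5 GB → drive 1 (remaining 7 GB)
12 GB → drive 2 (remaining 20 GB)
7 GB → drive 2 (remaining 13 GB)
16 GB → drive 3 (remaining 16 GB)
28 GB → drive 4 (remaining 4 GB)
10 GB → drive 5 (remaining 22 GB)
15 GB → drive 5 (remaining 7 GB)
Final drives: [20,5] [12,7] [16] [28] [10,15].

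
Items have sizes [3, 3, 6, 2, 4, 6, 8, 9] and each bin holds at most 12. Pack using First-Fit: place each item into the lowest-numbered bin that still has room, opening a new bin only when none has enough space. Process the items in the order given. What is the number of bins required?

bin 1: place 3, 9 left
bin 1: place 3, 6 left
bin 1: place 6, 0 left
bin 2: place 2, 10 left
bin 2: place 4, 6 left
bin 2: place 6, 0 left
bin 3: place 8, 4 left
bin 4: place 9, 3 left

4 bins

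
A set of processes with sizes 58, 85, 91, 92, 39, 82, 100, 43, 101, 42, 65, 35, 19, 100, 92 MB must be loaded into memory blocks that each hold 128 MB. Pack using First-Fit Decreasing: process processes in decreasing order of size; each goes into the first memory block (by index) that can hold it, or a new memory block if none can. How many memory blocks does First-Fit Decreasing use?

Sorted descending: 101, 100, 100, 92, 92, 91, 85, 82, 65, 58, 43, 42, 39, 35, 19.
Put 101 MB in memory block 1; 27 MB remain.
Put 100 MB in memory block 2; 28 MB remain.
Put 100 MB in memory block 3; 28 MB remain.
Put 92 MB in memory block 4; 36 MB remain.
Put 92 MB in memory block 5; 36 MB remain.
Put 91 MB in memory block 6; 37 MB remain.
Put 85 MB in memory block 7; 43 MB remain.
Put 82 MB in memory block 8; 46 MB remain.
Put 65 MB in memory block 9; 63 MB remain.
Put 58 MB in memory block 9; 5 MB remain.
Put 43 MB in memory block 7; 0 MB remain.
Put 42 MB in memory block 8; 4 MB remain.
Put 39 MB in memory block 10; 89 MB remain.
Put 35 MB in memory block 4; 1 MB remain.
Put 19 MB in memory block 1; 8 MB remain.
Final memory blocks: [101,19] [100] [100] [92,35] [92] [91] [85,43] [82,42] [65,58] [39].

10 memory blocks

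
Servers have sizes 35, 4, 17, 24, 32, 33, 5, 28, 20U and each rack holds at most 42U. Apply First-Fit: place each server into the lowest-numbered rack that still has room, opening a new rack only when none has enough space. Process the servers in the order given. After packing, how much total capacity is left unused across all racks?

54

Put 35U in rack 1; 7U remain.
Put 4U in rack 1; 3U remain.
Put 17U in rack 2; 25U remain.
Put 24U in rack 2; 1U remain.
Put 32U in rack 3; 10U remain.
Put 33U in rack 4; 9U remain.
Put 5U in rack 3; 5U remain.
Put 28U in rack 5; 14U remain.
Put 20U in rack 6; 22U remain.
6 racks × 42U = 252U; used 198U; unused 54U.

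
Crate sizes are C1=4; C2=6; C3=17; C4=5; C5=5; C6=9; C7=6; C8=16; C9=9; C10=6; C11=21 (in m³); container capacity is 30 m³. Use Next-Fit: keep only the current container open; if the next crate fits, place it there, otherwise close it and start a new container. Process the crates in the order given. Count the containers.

container 1: place C1 (4 m³), 26 m³ left
container 1: place C2 (6 m³), 20 m³ left
container 1: place C3 (17 m³), 3 m³ left
container 2: place C4 (5 m³), 25 m³ left
container 2: place C5 (5 m³), 20 m³ left
container 2: place C6 (9 m³), 11 m³ left
container 2: place C7 (6 m³), 5 m³ left
container 3: place C8 (16 m³), 14 m³ left
container 3: place C9 (9 m³), 5 m³ left
container 4: place C10 (6 m³), 24 m³ left
container 4: place C11 (21 m³), 3 m³ left

4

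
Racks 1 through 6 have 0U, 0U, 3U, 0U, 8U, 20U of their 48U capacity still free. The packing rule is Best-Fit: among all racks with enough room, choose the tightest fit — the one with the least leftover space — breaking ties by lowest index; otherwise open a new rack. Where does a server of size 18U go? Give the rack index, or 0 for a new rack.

6

Racks with room: rack 6 (20U).
Tightest fit is rack 6 with 20U free.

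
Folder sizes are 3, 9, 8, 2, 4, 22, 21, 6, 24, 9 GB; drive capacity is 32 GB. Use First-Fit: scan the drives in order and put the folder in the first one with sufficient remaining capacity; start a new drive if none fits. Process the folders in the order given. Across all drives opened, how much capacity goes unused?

20

3 GB → drive 1 (remaining 29 GB)
9 GB → drive 1 (remaining 20 GB)
8 GB → drive 1 (remaining 12 GB)
2 GB → drive 1 (remaining 10 GB)
4 GB → drive 1 (remaining 6 GB)
22 GB → drive 2 (remaining 10 GB)
21 GB → drive 3 (remaining 11 GB)
6 GB → drive 1 (remaining 0 GB)
24 GB → drive 4 (remaining 8 GB)
9 GB → drive 2 (remaining 1 GB)
4 drives × 32 GB = 128 GB; used 108 GB; unused 20 GB.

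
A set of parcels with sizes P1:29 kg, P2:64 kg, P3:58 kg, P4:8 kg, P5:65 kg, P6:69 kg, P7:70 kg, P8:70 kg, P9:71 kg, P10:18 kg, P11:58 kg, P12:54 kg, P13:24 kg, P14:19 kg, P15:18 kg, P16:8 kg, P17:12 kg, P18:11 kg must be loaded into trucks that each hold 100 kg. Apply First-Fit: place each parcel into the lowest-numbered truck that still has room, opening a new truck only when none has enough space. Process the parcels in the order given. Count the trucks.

9

Put P1 (29 kg) in truck 1; 71 kg remain.
Put P2 (64 kg) in truck 1; 7 kg remain.
Put P3 (58 kg) in truck 2; 42 kg remain.
Put P4 (8 kg) in truck 2; 34 kg remain.
Put P5 (65 kg) in truck 3; 35 kg remain.
Put P6 (69 kg) in truck 4; 31 kg remain.
Put P7 (70 kg) in truck 5; 30 kg remain.
Put P8 (70 kg) in truck 6; 30 kg remain.
Put P9 (71 kg) in truck 7; 29 kg remain.
Put P10 (18 kg) in truck 2; 16 kg remain.
Put P11 (58 kg) in truck 8; 42 kg remain.
Put P12 (54 kg) in truck 9; 46 kg remain.
Put P13 (24 kg) in truck 3; 11 kg remain.
Put P14 (19 kg) in truck 4; 12 kg remain.
Put P15 (18 kg) in truck 5; 12 kg remain.
Put P16 (8 kg) in truck 2; 8 kg remain.
Put P17 (12 kg) in truck 4; 0 kg remain.
Put P18 (11 kg) in truck 3; 0 kg remain.
Final trucks: [29,64] [58,8,18,8] [65,24,11] [69,19,12] [70,18] [70] [71] [58] [54].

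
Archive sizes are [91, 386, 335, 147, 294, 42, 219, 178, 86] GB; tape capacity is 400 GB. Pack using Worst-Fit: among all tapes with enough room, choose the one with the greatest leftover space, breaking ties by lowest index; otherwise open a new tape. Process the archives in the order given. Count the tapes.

tape 1: place 91 GB, 309 GB left
tape 2: place 386 GB, 14 GB left
tape 3: place 335 GB, 65 GB left
tape 1: place 147 GB, 162 GB left
tape 4: place 294 GB, 106 GB left
tape 1: place 42 GB, 120 GB left
tape 5: place 219 GB, 181 GB left
tape 5: place 178 GB, 3 GB left
tape 1: place 86 GB, 34 GB left

5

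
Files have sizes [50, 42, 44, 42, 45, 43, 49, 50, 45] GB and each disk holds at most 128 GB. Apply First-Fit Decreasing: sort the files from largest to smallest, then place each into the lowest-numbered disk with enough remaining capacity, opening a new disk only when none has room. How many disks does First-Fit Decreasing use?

4

Sorted descending: 50, 50, 49, 45, 45, 44, 43, 42, 42.
50 GB → disk 1 (remaining 78 GB)
50 GB → disk 1 (remaining 28 GB)
49 GB → disk 2 (remaining 79 GB)
45 GB → disk 2 (remaining 34 GB)
45 GB → disk 3 (remaining 83 GB)
44 GB → disk 3 (remaining 39 GB)
43 GB → disk 4 (remaining 85 GB)
42 GB → disk 4 (remaining 43 GB)
42 GB → disk 4 (remaining 1 GB)
Final disks: [50,50] [49,45] [45,44] [43,42,42].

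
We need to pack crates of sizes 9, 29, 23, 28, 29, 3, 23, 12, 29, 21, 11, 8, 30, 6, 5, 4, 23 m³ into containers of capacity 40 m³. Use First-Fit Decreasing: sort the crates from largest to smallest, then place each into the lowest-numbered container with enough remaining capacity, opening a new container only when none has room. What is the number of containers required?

9

Sorted descending: 30, 29, 29, 29, 28, 23, 23, 23, 21, 12, 11, 9, 8, 6, 5, 4, 3.
container 1: place 30 m³, 10 m³ left
container 2: place 29 m³, 11 m³ left
container 3: place 29 m³, 11 m³ left
container 4: place 29 m³, 11 m³ left
container 5: place 28 m³, 12 m³ left
container 6: place 23 m³, 17 m³ left
container 7: place 23 m³, 17 m³ left
container 8: place 23 m³, 17 m³ left
container 9: place 21 m³, 19 m³ left
container 5: place 12 m³, 0 m³ left
container 2: place 11 m³, 0 m³ left
container 1: place 9 m³, 1 m³ left
container 3: place 8 m³, 3 m³ left
container 4: place 6 m³, 5 m³ left
container 4: place 5 m³, 0 m³ left
container 6: place 4 m³, 13 m³ left
container 3: place 3 m³, 0 m³ left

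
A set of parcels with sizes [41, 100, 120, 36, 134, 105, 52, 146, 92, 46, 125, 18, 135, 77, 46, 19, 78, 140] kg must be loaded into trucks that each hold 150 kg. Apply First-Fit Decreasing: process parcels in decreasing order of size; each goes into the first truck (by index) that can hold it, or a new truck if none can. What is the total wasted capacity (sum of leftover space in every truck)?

Sorted descending: 146, 140, 135, 134, 125, 120, 105, 100, 92, 78, 77, 52, 46, 46, 41, 36, 19, 18.
truck 1: place 146 kg, 4 kg left
truck 2: place 140 kg, 10 kg left
truck 3: place 135 kg, 15 kg left
truck 4: place 134 kg, 16 kg left
truck 5: place 125 kg, 25 kg left
truck 6: place 120 kg, 30 kg left
truck 7: place 105 kg, 45 kg left
truck 8: place 100 kg, 50 kg left
truck 9: place 92 kg, 58 kg left
truck 10: place 78 kg, 72 kg left
truck 11: place 77 kg, 73 kg left
truck 9: place 52 kg, 6 kg left
truck 8: place 46 kg, 4 kg left
truck 10: place 46 kg, 26 kg left
truck 7: place 41 kg, 4 kg left
truck 11: place 36 kg, 37 kg left
truck 5: place 19 kg, 6 kg left
truck 6: place 18 kg, 12 kg left
11 trucks × 150 kg = 1650 kg; used 1510 kg; unused 140 kg.

140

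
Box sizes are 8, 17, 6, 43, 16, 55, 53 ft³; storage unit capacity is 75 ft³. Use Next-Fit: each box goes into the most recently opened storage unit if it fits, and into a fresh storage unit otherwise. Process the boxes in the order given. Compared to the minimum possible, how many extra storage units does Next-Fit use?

0

Next-Fit: [8,17,6,43] [16,55] [53] → 3 storage units.
Total size 198 ft³; any packing needs at least ⌈198/75⌉ = 3 storage units.
So 3 is already optimal.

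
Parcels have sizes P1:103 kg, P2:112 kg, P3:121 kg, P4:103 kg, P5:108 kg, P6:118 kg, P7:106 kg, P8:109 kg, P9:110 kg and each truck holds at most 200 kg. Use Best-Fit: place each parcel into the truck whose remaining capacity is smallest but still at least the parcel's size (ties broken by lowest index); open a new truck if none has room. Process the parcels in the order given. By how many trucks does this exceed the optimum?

Best-Fit: [103] [112] [121] [103] [108] [118] [106] [109] [110] → 9 trucks.
9 parcels exceed 100 kg (half the capacity), and no two of those can share a truck, so at least 9 trucks are needed.
So 9 is already optimal.

0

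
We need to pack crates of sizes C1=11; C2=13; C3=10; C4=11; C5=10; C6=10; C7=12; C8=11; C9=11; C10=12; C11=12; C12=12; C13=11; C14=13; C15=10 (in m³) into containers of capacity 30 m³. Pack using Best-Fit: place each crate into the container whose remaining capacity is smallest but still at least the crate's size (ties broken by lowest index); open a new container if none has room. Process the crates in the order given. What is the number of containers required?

7

Put C1 (11 m³) in container 1; 19 m³ remain.
Put C2 (13 m³) in container 1; 6 m³ remain.
Put C3 (10 m³) in container 2; 20 m³ remain.
Put C4 (11 m³) in container 2; 9 m³ remain.
Put C5 (10 m³) in container 3; 20 m³ remain.
Put C6 (10 m³) in container 3; 10 m³ remain.
Put C7 (12 m³) in container 4; 18 m³ remain.
Put C8 (11 m³) in container 4; 7 m³ remain.
Put C9 (11 m³) in container 5; 19 m³ remain.
Put C10 (12 m³) in container 5; 7 m³ remain.
Put C11 (12 m³) in container 6; 18 m³ remain.
Put C12 (12 m³) in container 6; 6 m³ remain.
Put C13 (11 m³) in container 7; 19 m³ remain.
Put C14 (13 m³) in container 7; 6 m³ remain.
Put C15 (10 m³) in container 3; 0 m³ remain.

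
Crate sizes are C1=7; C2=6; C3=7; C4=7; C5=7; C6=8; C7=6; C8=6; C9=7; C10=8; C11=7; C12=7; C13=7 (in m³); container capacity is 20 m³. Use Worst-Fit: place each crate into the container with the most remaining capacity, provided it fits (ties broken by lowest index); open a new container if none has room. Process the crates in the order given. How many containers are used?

6

container 1: place C1 (7 m³), 13 m³ left
container 1: place C2 (6 m³), 7 m³ left
container 1: place C3 (7 m³), 0 m³ left
container 2: place C4 (7 m³), 13 m³ left
container 2: place C5 (7 m³), 6 m³ left
container 3: place C6 (8 m³), 12 m³ left
container 3: place C7 (6 m³), 6 m³ left
container 2: place C8 (6 m³), 0 m³ left
container 4: place C9 (7 m³), 13 m³ left
container 4: place C10 (8 m³), 5 m³ left
container 5: place C11 (7 m³), 13 m³ left
container 5: place C12 (7 m³), 6 m³ left
container 6: place C13 (7 m³), 13 m³ left
Final containers: [7,6,7] [7,7,6] [8,6] [7,8] [7,7] [7].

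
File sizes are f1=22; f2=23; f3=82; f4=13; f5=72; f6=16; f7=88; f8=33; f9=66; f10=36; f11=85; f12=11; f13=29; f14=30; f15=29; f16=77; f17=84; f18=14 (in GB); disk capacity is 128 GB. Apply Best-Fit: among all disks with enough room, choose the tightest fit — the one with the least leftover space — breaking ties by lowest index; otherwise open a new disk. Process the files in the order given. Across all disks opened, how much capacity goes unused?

214

disk 1: place f1 (22 GB), 106 GB left
disk 1: place f2 (23 GB), 83 GB left
disk 1: place f3 (82 GB), 1 GB left
disk 2: place f4 (13 GB), 115 GB left
disk 2: place f5 (72 GB), 43 GB left
disk 2: place f6 (16 GB), 27 GB left
disk 3: place f7 (88 GB), 40 GB left
disk 3: place f8 (33 GB), 7 GB left
disk 4: place f9 (66 GB), 62 GB left
disk 4: place f10 (36 GB), 26 GB left
disk 5: place f11 (85 GB), 43 GB left
disk 4: place f12 (11 GB), 15 GB left
disk 5: place f13 (29 GB), 14 GB left
disk 6: place f14 (30 GB), 98 GB left
disk 6: place f15 (29 GB), 69 GB left
disk 7: place f16 (77 GB), 51 GB left
disk 8: place f17 (84 GB), 44 GB left
disk 5: place f18 (14 GB), 0 GB left
8 disks × 128 GB = 1024 GB; used 810 GB; unused 214 GB.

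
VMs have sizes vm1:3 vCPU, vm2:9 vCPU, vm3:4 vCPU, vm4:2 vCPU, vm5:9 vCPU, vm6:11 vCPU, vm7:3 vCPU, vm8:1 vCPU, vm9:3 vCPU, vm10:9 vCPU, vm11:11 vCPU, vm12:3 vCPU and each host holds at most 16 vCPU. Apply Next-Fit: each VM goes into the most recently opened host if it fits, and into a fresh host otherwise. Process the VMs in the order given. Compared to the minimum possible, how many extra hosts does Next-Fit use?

0

Next-Fit: [3,9,4] [2,9] [11,3,1] [3,9] [11,3] → 5 hosts.
Total size 68 vCPU; any packing needs at least ⌈68/16⌉ = 5 hosts.
So 5 is already optimal.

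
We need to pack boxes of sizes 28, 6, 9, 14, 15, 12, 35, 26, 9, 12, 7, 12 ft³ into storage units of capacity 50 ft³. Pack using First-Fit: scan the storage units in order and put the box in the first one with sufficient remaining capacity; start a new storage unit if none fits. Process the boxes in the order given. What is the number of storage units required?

4

Put 28 ft³ in storage unit 1; 22 ft³ remain.
Put 6 ft³ in storage unit 1; 16 ft³ remain.
Put 9 ft³ in storage unit 1; 7 ft³ remain.
Put 14 ft³ in storage unit 2; 36 ft³ remain.
Put 15 ft³ in storage unit 2; 21 ft³ remain.
Put 12 ft³ in storage unit 2; 9 ft³ remain.
Put 35 ft³ in storage unit 3; 15 ft³ remain.
Put 26 ft³ in storage unit 4; 24 ft³ remain.
Put 9 ft³ in storage unit 2; 0 ft³ remain.
Put 12 ft³ in storage unit 3; 3 ft³ remain.
Put 7 ft³ in storage unit 1; 0 ft³ remain.
Put 12 ft³ in storage unit 4; 12 ft³ remain.
Final storage units: [28,6,9,7] [14,15,12,9] [35,12] [26,12].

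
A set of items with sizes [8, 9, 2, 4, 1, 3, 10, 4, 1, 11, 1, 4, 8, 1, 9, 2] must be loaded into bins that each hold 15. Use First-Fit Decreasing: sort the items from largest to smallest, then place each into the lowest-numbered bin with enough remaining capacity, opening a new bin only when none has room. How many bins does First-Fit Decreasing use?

Sorted descending: 11, 10, 9, 9, 8, 8, 4, 4, 4, 3, 2, 2, 1, 1, 1, 1.
11 → bin 1 (remaining 4)
10 → bin 2 (remaining 5)
9 → bin 3 (remaining 6)
9 → bin 4 (remaining 6)
8 → bin 5 (remaining 7)
8 → bin 6 (remaining 7)
4 → bin 1 (remaining 0)
4 → bin 2 (remaining 1)
4 → bin 3 (remaining 2)
3 → bin 4 (remaining 3)
2 → bin 3 (remaining 0)
2 → bin 4 (remaining 1)
1 → bin 2 (remaining 0)
1 → bin 4 (remaining 0)
1 → bin 5 (remaining 6)
1 → bin 5 (remaining 5)

6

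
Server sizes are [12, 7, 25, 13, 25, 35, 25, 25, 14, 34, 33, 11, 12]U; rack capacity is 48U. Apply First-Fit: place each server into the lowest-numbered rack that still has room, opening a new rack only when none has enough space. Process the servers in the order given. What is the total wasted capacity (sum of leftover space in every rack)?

12U → rack 1 (remaining 36U)
7U → rack 1 (remaining 29U)
25U → rack 1 (remaining 4U)
13U → rack 2 (remaining 35U)
25U → rack 2 (remaining 10U)
35U → rack 3 (remaining 13U)
25U → rack 4 (remaining 23U)
25U → rack 5 (remaining 23U)
14U → rack 4 (remaining 9U)
34U → rack 6 (remaining 14U)
33U → rack 7 (remaining 15U)
11U → rack 3 (remaining 2U)
12U → rack 5 (remaining 11U)
7 racks × 48U = 336U; used 271U; unused 65U.

65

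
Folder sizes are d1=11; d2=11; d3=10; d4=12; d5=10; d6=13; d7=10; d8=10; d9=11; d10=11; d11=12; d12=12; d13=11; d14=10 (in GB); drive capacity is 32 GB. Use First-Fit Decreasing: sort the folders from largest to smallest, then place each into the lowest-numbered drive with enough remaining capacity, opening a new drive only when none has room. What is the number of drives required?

6 drives

Sorted descending: 13, 12, 12, 12, 11, 11, 11, 11, 11, 10, 10, 10, 10, 10.
13 GB → drive 1 (remaining 19 GB)
12 GB → drive 1 (remaining 7 GB)
12 GB → drive 2 (remaining 20 GB)
12 GB → drive 2 (remaining 8 GB)
11 GB → drive 3 (remaining 21 GB)
11 GB → drive 3 (remaining 10 GB)
11 GB → drive 4 (remaining 21 GB)
11 GB → drive 4 (remaining 10 GB)
11 GB → drive 5 (remaining 21 GB)
10 GB → drive 3 (remaining 0 GB)
10 GB → drive 4 (remaining 0 GB)
10 GB → drive 5 (remaining 11 GB)
10 GB → drive 5 (remaining 1 GB)
10 GB → drive 6 (remaining 22 GB)
Final drives: [13,12] [12,12] [11,11,10] [11,11,10] [11,10,10] [10].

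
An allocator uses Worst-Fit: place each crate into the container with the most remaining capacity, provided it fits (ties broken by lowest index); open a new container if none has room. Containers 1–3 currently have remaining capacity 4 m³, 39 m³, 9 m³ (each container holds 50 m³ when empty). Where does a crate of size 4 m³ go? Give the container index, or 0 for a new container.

Containers with room: container 1 (4 m³), container 2 (39 m³), container 3 (9 m³).
Most room is container 2 with 39 m³ free.

2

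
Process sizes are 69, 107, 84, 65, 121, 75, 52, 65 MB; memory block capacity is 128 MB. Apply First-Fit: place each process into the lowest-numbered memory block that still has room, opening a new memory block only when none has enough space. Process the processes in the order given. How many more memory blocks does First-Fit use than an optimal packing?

0

First-Fit: [69,52] [107] [84] [65] [121] [75] [65] → 7 memory blocks.
7 processes exceed 64 MB (half the capacity), and no two of those can share a memory block, so at least 7 memory blocks are needed.
So 7 is already optimal.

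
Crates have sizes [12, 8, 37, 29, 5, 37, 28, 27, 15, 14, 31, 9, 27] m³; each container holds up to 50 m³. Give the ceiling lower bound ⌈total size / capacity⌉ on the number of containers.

6 containers

Total size = 12 + 8 + 37 + 29 + 5 + 37 + 28 + 27 + 15 + 14 + 31 + 9 + 27 = 279 m³.
⌈279 / 50⌉ = 6.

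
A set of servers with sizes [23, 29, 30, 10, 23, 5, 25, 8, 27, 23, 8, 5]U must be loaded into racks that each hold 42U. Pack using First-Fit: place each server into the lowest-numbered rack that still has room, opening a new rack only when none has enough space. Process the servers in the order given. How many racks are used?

rack 1: place 23U, 19U left
rack 2: place 29U, 13U left
rack 3: place 30U, 12U left
rack 1: place 10U, 9U left
rack 4: place 23U, 19U left
rack 1: place 5U, 4U left
rack 5: place 25U, 17U left
rack 2: place 8U, 5U left
rack 6: place 27U, 15U left
rack 7: place 23U, 19U left
rack 3: place 8U, 4U left
rack 2: place 5U, 0U left
Final racks: [23,10,5] [29,8,5] [30,8] [23] [25] [27] [23].

7 racks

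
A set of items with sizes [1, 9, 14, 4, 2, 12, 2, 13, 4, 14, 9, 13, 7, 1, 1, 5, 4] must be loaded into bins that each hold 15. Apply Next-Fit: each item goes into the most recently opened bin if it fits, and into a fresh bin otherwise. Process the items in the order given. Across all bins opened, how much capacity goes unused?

1 → bin 1 (remaining 14)
9 → bin 1 (remaining 5)
14 → bin 2 (remaining 1)
4 → bin 3 (remaining 11)
2 → bin 3 (remaining 9)
12 → bin 4 (remaining 3)
2 → bin 4 (remaining 1)
13 → bin 5 (remaining 2)
4 → bin 6 (remaining 11)
14 → bin 7 (remaining 1)
9 → bin 8 (remaining 6)
13 → bin 9 (remaining 2)
7 → bin 10 (remaining 8)
1 → bin 10 (remaining 7)
1 → bin 10 (remaining 6)
5 → bin 10 (remaining 1)
4 → bin 11 (remaining 11)
11 bins × 15 = 165; used 115; unused 50.

50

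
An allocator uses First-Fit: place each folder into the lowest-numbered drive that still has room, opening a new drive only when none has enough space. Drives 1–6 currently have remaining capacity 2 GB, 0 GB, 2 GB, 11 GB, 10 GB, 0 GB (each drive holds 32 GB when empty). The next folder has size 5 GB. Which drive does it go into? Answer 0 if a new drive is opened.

Drives with room: drive 4 (11 GB), drive 5 (10 GB).
The first with room is drive 4.

4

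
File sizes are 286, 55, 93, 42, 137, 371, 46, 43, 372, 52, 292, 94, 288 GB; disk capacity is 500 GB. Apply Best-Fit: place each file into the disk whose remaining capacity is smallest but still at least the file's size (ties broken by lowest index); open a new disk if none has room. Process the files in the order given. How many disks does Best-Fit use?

5 disks

286 GB → disk 1 (remaining 214 GB)
55 GB → disk 1 (remaining 159 GB)
93 GB → disk 1 (remaining 66 GB)
42 GB → disk 1 (remaining 24 GB)
137 GB → disk 2 (remaining 363 GB)
371 GB → disk 3 (remaining 129 GB)
46 GB → disk 3 (remaining 83 GB)
43 GB → disk 3 (remaining 40 GB)
372 GB → disk 4 (remaining 128 GB)
52 GB → disk 4 (remaining 76 GB)
292 GB → disk 2 (remaining 71 GB)
94 GB → disk 5 (remaining 406 GB)
288 GB → disk 5 (remaining 118 GB)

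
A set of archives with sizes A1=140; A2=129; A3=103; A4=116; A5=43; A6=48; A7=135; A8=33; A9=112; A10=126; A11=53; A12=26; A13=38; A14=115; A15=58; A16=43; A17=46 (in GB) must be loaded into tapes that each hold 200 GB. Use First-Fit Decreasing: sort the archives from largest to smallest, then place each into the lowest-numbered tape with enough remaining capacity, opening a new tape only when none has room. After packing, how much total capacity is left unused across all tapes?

236

Sorted descending: 140, 135, 129, 126, 116, 115, 112, 103, 58, 53, 48, 46, 43, 43, 38, 33, 26.
Put 140 GB in tape 1; 60 GB remain.
Put 135 GB in tape 2; 65 GB remain.
Put 129 GB in tape 3; 71 GB remain.
Put 126 GB in tape 4; 74 GB remain.
Put 116 GB in tape 5; 84 GB remain.
Put 115 GB in tape 6; 85 GB remain.
Put 112 GB in tape 7; 88 GB remain.
Put 103 GB in tape 8; 97 GB remain.
Put 58 GB in tape 1; 2 GB remain.
Put 53 GB in tape 2; 12 GB remain.
Put 48 GB in tape 3; 23 GB remain.
Put 46 GB in tape 4; 28 GB remain.
Put 43 GB in tape 5; 41 GB remain.
Put 43 GB in tape 6; 42 GB remain.
Put 38 GB in tape 5; 3 GB remain.
Put 33 GB in tape 6; 9 GB remain.
Put 26 GB in tape 4; 2 GB remain.
8 tapes × 200 GB = 1600 GB; used 1364 GB; unused 236 GB.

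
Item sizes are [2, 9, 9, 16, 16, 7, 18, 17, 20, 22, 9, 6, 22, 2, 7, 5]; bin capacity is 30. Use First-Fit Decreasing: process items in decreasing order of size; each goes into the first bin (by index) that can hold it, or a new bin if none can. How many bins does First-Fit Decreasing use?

7 bins

Sorted descending: 22, 22, 20, 18, 17, 16, 16, 9, 9, 9, 7, 7, 6, 5, 2, 2.
bin 1: place 22, 8 left
bin 2: place 22, 8 left
bin 3: place 20, 10 left
bin 4: place 18, 12 left
bin 5: place 17, 13 left
bin 6: place 16, 14 left
bin 7: place 16, 14 left
bin 3: place 9, 1 left
bin 4: place 9, 3 left
bin 5: place 9, 4 left
bin 1: place 7, 1 left
bin 2: place 7, 1 left
bin 6: place 6, 8 left
bin 6: place 5, 3 left
bin 4: place 2, 1 left
bin 5: place 2, 2 left
Final bins: [22,7] [22,7] [20,9] [18,9,2] [17,9,2] [16,6,5] [16].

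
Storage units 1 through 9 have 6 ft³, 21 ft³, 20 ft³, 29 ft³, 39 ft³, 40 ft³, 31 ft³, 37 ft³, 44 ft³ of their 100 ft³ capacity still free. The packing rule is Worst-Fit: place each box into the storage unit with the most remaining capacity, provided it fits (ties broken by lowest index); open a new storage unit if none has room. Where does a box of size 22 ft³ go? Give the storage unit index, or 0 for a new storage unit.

Storage units with room: storage unit 4 (29 ft³), storage unit 5 (39 ft³), storage unit 6 (40 ft³), storage unit 7 (31 ft³), storage unit 8 (37 ft³), storage unit 9 (44 ft³).
Most room is storage unit 9 with 44 ft³ free.

9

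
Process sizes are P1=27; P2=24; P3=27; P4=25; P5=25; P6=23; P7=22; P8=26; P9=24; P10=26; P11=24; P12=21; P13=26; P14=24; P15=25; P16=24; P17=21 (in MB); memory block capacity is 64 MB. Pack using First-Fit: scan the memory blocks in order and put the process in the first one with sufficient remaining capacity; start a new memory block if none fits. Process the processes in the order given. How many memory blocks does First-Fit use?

9

Put P1 (27 MB) in memory block 1; 37 MB remain.
Put P2 (24 MB) in memory block 1; 13 MB remain.
Put P3 (27 MB) in memory block 2; 37 MB remain.
Put P4 (25 MB) in memory block 2; 12 MB remain.
Put P5 (25 MB) in memory block 3; 39 MB remain.
Put P6 (23 MB) in memory block 3; 16 MB remain.
Put P7 (22 MB) in memory block 4; 42 MB remain.
Put P8 (26 MB) in memory block 4; 16 MB remain.
Put P9 (24 MB) in memory block 5; 40 MB remain.
Put P10 (26 MB) in memory block 5; 14 MB remain.
Put P11 (24 MB) in memory block 6; 40 MB remain.
Put P12 (21 MB) in memory block 6; 19 MB remain.
Put P13 (26 MB) in memory block 7; 38 MB remain.
Put P14 (24 MB) in memory block 7; 14 MB remain.
Put P15 (25 MB) in memory block 8; 39 MB remain.
Put P16 (24 MB) in memory block 8; 15 MB remain.
Put P17 (21 MB) in memory block 9; 43 MB remain.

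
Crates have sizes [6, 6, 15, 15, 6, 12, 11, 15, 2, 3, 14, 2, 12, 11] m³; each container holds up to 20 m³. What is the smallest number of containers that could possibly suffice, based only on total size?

7

Total size = 6 + 6 + 15 + 15 + 6 + 12 + 11 + 15 + 2 + 3 + 14 + 2 + 12 + 11 = 130 m³.
⌈130 / 20⌉ = 7.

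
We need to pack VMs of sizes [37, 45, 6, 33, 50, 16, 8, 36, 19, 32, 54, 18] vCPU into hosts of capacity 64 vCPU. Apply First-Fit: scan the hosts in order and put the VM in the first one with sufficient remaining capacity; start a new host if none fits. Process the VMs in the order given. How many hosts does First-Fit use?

7

37 vCPU → host 1 (remaining 27 vCPU)
45 vCPU → host 2 (remaining 19 vCPU)
6 vCPU → host 1 (remaining 21 vCPU)
33 vCPU → host 3 (remaining 31 vCPU)
50 vCPU → host 4 (remaining 14 vCPU)
16 vCPU → host 1 (remaining 5 vCPU)
8 vCPU → host 2 (remaining 11 vCPU)
36 vCPU → host 5 (remaining 28 vCPU)
19 vCPU → host 3 (remaining 12 vCPU)
32 vCPU → host 6 (remaining 32 vCPU)
54 vCPU → host 7 (remaining 10 vCPU)
18 vCPU → host 5 (remaining 10 vCPU)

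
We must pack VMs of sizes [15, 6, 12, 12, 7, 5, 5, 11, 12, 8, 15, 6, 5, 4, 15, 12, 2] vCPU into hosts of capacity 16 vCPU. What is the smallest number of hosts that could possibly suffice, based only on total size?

Total size = 15 + 6 + 12 + 12 + 7 + 5 + 5 + 11 + 12 + 8 + 15 + 6 + 5 + 4 + 15 + 12 + 2 = 152 vCPU.
⌈152 / 16⌉ = 10.

10 hosts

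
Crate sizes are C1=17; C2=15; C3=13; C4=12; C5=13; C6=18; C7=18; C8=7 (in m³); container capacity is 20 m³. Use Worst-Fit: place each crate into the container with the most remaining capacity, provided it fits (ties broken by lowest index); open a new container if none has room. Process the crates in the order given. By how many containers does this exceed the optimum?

Worst-Fit: [17] [15] [13] [12,7] [13] [18] [18] → 7 containers.
7 crates exceed 10 m³ (half the capacity), and no two of those can share a container, so at least 7 containers are needed.
So 7 is already optimal.

0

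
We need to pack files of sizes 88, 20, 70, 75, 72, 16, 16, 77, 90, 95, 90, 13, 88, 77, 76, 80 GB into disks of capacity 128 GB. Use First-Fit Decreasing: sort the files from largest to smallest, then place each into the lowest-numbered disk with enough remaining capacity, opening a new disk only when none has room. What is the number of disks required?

Sorted descending: 95, 90, 90, 88, 88, 80, 77, 77, 76, 75, 72, 70, 20, 16, 16, 13.
disk 1: place 95 GB, 33 GB left
disk 2: place 90 GB, 38 GB left
disk 3: place 90 GB, 38 GB left
disk 4: place 88 GB, 40 GB left
disk 5: place 88 GB, 40 GB left
disk 6: place 80 GB, 48 GB left
disk 7: place 77 GB, 51 GB left
disk 8: place 77 GB, 51 GB left
disk 9: place 76 GB, 52 GB left
disk 10: place 75 GB, 53 GB left
disk 11: place 72 GB, 56 GB left
disk 12: place 70 GB, 58 GB left
disk 1: place 20 GB, 13 GB left
disk 2: place 16 GB, 22 GB left
disk 2: place 16 GB, 6 GB left
disk 1: place 13 GB, 0 GB left
Final disks: [95,20,13] [90,16,16] [90] [88] [88] [80] [77] [77] [76] [75] [72] [70].

12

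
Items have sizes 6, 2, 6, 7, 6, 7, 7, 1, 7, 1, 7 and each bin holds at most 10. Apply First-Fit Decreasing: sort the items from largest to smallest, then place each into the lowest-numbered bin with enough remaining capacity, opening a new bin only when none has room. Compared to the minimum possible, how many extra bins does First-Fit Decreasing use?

First-Fit Decreasing: [7,2,1] [7,1] [7] [7] [7] [6] [6] [6] → 8 bins.
8 items exceed 5 (half the capacity), and no two of those can share a bin, so at least 8 bins are needed.
So 8 is already optimal.

0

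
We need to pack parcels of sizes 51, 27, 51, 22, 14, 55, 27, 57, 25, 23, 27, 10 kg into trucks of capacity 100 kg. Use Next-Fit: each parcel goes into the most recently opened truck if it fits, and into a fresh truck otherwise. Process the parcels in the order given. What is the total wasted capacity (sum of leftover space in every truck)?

Put 51 kg in truck 1; 49 kg remain.
Put 27 kg in truck 1; 22 kg remain.
Put 51 kg in truck 2; 49 kg remain.
Put 22 kg in truck 2; 27 kg remain.
Put 14 kg in truck 2; 13 kg remain.
Put 55 kg in truck 3; 45 kg remain.
Put 27 kg in truck 3; 18 kg remain.
Put 57 kg in truck 4; 43 kg remain.
Put 25 kg in truck 4; 18 kg remain.
Put 23 kg in truck 5; 77 kg remain.
Put 27 kg in truck 5; 50 kg remain.
Put 10 kg in truck 5; 40 kg remain.
5 trucks × 100 kg = 500 kg; used 389 kg; unused 111 kg.

111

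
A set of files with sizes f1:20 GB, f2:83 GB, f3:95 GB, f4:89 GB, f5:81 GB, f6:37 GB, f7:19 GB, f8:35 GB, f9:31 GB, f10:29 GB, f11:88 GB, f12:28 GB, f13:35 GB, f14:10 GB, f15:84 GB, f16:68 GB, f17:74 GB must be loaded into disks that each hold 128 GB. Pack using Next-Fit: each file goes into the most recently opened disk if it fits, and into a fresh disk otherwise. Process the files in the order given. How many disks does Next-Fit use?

f1 (20 GB) → disk 1 (remaining 108 GB)
f2 (83 GB) → disk 1 (remaining 25 GB)
f3 (95 GB) → disk 2 (remaining 33 GB)
f4 (89 GB) → disk 3 (remaining 39 GB)
f5 (81 GB) → disk 4 (remaining 47 GB)
f6 (37 GB) → disk 4 (remaining 10 GB)
f7 (19 GB) → disk 5 (remaining 109 GB)
f8 (35 GB) → disk 5 (remaining 74 GB)
f9 (31 GB) → disk 5 (remaining 43 GB)
f10 (29 GB) → disk 5 (remaining 14 GB)
f11 (88 GB) → disk 6 (remaining 40 GB)
f12 (28 GB) → disk 6 (remaining 12 GB)
f13 (35 GB) → disk 7 (remaining 93 GB)
f14 (10 GB) → disk 7 (remaining 83 GB)
f15 (84 GB) → disk 8 (remaining 44 GB)
f16 (68 GB) → disk 9 (remaining 60 GB)
f17 (74 GB) → disk 10 (remaining 54 GB)
Final disks: [20,83] [95] [89] [81,37] [19,35,31,29] [88,28] [35,10] [84] [68] [74].

10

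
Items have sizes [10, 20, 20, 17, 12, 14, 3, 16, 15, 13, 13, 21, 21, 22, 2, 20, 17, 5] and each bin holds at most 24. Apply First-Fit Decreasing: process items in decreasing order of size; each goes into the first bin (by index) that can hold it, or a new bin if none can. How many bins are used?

Sorted descending: 22, 21, 21, 20, 20, 20, 17, 17, 16, 15, 14, 13, 13, 12, 10, 5, 3, 2.
Put 22 in bin 1; 2 remain.
Put 21 in bin 2; 3 remain.
Put 21 in bin 3; 3 remain.
Put 20 in bin 4; 4 remain.
Put 20 in bin 5; 4 remain.
Put 20 in bin 6; 4 remain.
Put 17 in bin 7; 7 remain.
Put 17 in bin 8; 7 remain.
Put 16 in bin 9; 8 remain.
Put 15 in bin 10; 9 remain.
Put 14 in bin 11; 10 remain.
Put 13 in bin 12; 11 remain.
Put 13 in bin 13; 11 remain.
Put 12 in bin 14; 12 remain.
Put 10 in bin 11; 0 remain.
Put 5 in bin 7; 2 remain.
Put 3 in bin 2; 0 remain.
Put 2 in bin 1; 0 remain.

14 bins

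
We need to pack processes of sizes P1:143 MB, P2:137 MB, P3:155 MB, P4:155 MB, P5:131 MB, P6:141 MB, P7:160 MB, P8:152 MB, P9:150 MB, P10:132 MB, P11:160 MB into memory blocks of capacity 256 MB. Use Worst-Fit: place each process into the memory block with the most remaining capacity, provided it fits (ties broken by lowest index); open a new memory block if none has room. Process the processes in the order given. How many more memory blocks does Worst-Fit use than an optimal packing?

0

Worst-Fit: [143] [137] [155] [155] [131] [141] [160] [152] [150] [132] [160] → 11 memory blocks.
11 processes exceed 128 MB (half the capacity), and no two of those can share a memory block, so at least 11 memory blocks are needed.
So 11 is already optimal.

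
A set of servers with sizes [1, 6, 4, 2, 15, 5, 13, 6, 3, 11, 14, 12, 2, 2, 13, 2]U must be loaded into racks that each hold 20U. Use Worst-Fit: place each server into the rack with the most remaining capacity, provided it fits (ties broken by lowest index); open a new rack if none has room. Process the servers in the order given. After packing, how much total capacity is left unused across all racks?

Put 1U in rack 1; 19U remain.
Put 6U in rack 1; 13U remain.
Put 4U in rack 1; 9U remain.
Put 2U in rack 1; 7U remain.
Put 15U in rack 2; 5U remain.
Put 5U in rack 1; 2U remain.
Put 13U in rack 3; 7U remain.
Put 6U in rack 3; 1U remain.
Put 3U in rack 2; 2U remain.
Put 11U in rack 4; 9U remain.
Put 14U in rack 5; 6U remain.
Put 12U in rack 6; 8U remain.
Put 2U in rack 4; 7U remain.
Put 2U in rack 6; 6U remain.
Put 13U in rack 7; 7U remain.
Put 2U in rack 4; 5U remain.
7 racks × 20U = 140U; used 111U; unused 29U.

29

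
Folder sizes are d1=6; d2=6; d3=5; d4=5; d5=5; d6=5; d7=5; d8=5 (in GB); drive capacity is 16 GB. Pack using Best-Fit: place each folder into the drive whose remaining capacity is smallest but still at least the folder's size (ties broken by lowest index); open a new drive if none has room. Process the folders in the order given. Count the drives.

Put d1 (6 GB) in drive 1; 10 GB remain.
Put d2 (6 GB) in drive 1; 4 GB remain.
Put d3 (5 GB) in drive 2; 11 GB remain.
Put d4 (5 GB) in drive 2; 6 GB remain.
Put d5 (5 GB) in drive 2; 1 GB remain.
Put d6 (5 GB) in drive 3; 11 GB remain.
Put d7 (5 GB) in drive 3; 6 GB remain.
Put d8 (5 GB) in drive 3; 1 GB remain.
Final drives: [6,6] [5,5,5] [5,5,5].

3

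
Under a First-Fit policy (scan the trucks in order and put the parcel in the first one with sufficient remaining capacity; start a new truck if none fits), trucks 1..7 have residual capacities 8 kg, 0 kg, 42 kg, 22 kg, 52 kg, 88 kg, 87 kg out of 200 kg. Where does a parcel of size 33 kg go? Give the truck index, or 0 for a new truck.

Trucks with room: truck 3 (42 kg), truck 5 (52 kg), truck 6 (88 kg), truck 7 (87 kg).
The first with room is truck 3.

3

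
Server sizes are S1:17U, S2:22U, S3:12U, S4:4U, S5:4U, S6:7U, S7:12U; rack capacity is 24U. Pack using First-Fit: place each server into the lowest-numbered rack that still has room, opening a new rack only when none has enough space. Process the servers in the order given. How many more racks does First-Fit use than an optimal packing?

0

First-Fit: [17,4] [22] [12,4,7] [12] → 4 racks.
Total size 78U; any packing needs at least ⌈78/24⌉ = 4 racks.
So 4 is already optimal.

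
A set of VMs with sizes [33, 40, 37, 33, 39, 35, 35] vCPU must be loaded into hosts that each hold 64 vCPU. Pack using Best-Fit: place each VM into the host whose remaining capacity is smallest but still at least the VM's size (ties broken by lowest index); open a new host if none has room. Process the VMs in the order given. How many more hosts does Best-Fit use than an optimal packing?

0

Best-Fit: [33] [40] [37] [33] [39] [35] [35] → 7 hosts.
7 VMs exceed 32 vCPU (half the capacity), and no two of those can share a host, so at least 7 hosts are needed.
So 7 is already optimal.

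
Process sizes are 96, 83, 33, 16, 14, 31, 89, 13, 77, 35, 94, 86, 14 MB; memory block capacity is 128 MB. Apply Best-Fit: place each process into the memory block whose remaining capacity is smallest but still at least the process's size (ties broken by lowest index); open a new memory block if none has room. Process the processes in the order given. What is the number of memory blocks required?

96 MB → memory block 1 (remaining 32 MB)
83 MB → memory block 2 (remaining 45 MB)
33 MB → memory block 2 (remaining 12 MB)
16 MB → memory block 1 (remaining 16 MB)
14 MB → memory block 1 (remaining 2 MB)
31 MB → memory block 3 (remaining 97 MB)
89 MB → memory block 3 (remaining 8 MB)
13 MB → memory block 4 (remaining 115 MB)
77 MB → memory block 4 (remaining 38 MB)
35 MB → memory block 4 (remaining 3 MB)
94 MB → memory block 5 (remaining 34 MB)
86 MB → memory block 6 (remaining 42 MB)
14 MB → memory block 5 (remaining 20 MB)
Final memory blocks: [96,16,14] [83,33] [31,89] [13,77,35] [94,14] [86].

6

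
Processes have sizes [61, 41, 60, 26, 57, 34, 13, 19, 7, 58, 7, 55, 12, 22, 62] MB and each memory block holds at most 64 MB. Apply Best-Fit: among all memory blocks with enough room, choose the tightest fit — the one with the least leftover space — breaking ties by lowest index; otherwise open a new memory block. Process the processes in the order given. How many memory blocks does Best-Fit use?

61 MB → memory block 1 (remaining 3 MB)
41 MB → memory block 2 (remaining 23 MB)
60 MB → memory block 3 (remaining 4 MB)
26 MB → memory block 4 (remaining 38 MB)
57 MB → memory block 5 (remaining 7 MB)
34 MB → memory block 4 (remaining 4 MB)
13 MB → memory block 2 (remaining 10 MB)
19 MB → memory block 6 (remaining 45 MB)
7 MB → memory block 5 (remaining 0 MB)
58 MB → memory block 7 (remaining 6 MB)
7 MB → memory block 2 (remaining 3 MB)
55 MB → memory block 8 (remaining 9 MB)
12 MB → memory block 6 (remaining 33 MB)
22 MB → memory block 6 (remaining 11 MB)
62 MB → memory block 9 (remaining 2 MB)

9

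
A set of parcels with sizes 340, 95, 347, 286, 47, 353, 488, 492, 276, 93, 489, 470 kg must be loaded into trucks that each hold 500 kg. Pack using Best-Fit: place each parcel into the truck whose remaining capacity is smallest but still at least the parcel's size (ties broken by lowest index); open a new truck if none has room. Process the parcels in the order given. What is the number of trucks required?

9

truck 1: place 340 kg, 160 kg left
truck 1: place 95 kg, 65 kg left
truck 2: place 347 kg, 153 kg left
truck 3: place 286 kg, 214 kg left
truck 1: place 47 kg, 18 kg left
truck 4: place 353 kg, 147 kg left
truck 5: place 488 kg, 12 kg left
truck 6: place 492 kg, 8 kg left
truck 7: place 276 kg, 224 kg left
truck 4: place 93 kg, 54 kg left
truck 8: place 489 kg, 11 kg left
truck 9: place 470 kg, 30 kg left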